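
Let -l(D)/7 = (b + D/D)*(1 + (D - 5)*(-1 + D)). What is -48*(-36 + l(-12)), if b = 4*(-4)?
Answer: -1117152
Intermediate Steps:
b = -16
l(D) = 105 + 105*(-1 + D)*(-5 + D) (l(D) = -7*(-16 + D/D)*(1 + (D - 5)*(-1 + D)) = -7*(-16 + 1)*(1 + (-5 + D)*(-1 + D)) = -(-105)*(1 + (-1 + D)*(-5 + D)) = -7*(-15 - 15*(-1 + D)*(-5 + D)) = 105 + 105*(-1 + D)*(-5 + D))
-48*(-36 + l(-12)) = -48*(-36 + (630 - 630*(-12) + 105*(-12)**2)) = -48*(-36 + (630 + 7560 + 105*144)) = -48*(-36 + (630 + 7560 + 15120)) = -48*(-36 + 23310) = -48*23274 = -1117152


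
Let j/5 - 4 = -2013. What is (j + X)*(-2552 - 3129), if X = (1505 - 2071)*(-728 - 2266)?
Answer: -9569979679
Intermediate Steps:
j = -10045 (j = 20 + 5*(-2013) = 20 - 10065 = -10045)
X = 1694604 (X = -566*(-2994) = 1694604)
(j + X)*(-2552 - 3129) = (-10045 + 1694604)*(-2552 - 3129) = 1684559*(-5681) = -9569979679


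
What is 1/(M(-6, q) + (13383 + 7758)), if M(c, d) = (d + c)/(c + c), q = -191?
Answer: 12/253889 ≈ 4.7265e-5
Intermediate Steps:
M(c, d) = (c + d)/(2*c) (M(c, d) = (c + d)/((2*c)) = (c + d)*(1/(2*c)) = (c + d)/(2*c))
1/(M(-6, q) + (13383 + 7758)) = 1/((½)*(-6 - 191)/(-6) + (13383 + 7758)) = 1/((½)*(-⅙)*(-197) + 21141) = 1/(197/12 + 21141) = 1/(253889/12) = 12/253889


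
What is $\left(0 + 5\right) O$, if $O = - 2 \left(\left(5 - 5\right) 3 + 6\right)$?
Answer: $-60$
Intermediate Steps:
$O = -12$ ($O = - 2 \left(0 \cdot 3 + 6\right) = - 2 \left(0 + 6\right) = \left(-2\right) 6 = -12$)
$\left(0 + 5\right) O = \left(0 + 5\right) \left(-12\right) = 5 \left(-12\right) = -60$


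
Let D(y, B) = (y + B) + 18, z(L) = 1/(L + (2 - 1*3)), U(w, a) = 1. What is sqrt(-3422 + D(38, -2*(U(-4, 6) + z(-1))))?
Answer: I*sqrt(3367) ≈ 58.026*I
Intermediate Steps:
z(L) = 1/(-1 + L) (z(L) = 1/(L + (2 - 3)) = 1/(L - 1) = 1/(-1 + L))
D(y, B) = 18 + B + y (D(y, B) = (B + y) + 18 = 18 + B + y)
sqrt(-3422 + D(38, -2*(U(-4, 6) + z(-1)))) = sqrt(-3422 + (18 - 2*(1 + 1/(-1 - 1)) + 38)) = sqrt(-3422 + (18 - 2*(1 + 1/(-2)) + 38)) = sqrt(-3422 + (18 - 2*(1 - 1/2) + 38)) = sqrt(-3422 + (18 - 2*1/2 + 38)) = sqrt(-3422 + (18 - 1 + 38)) = sqrt(-3422 + 55) = sqrt(-3367) = I*sqrt(3367)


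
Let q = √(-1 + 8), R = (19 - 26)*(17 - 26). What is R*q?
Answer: 63*√7 ≈ 166.68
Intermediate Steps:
R = 63 (R = -7*(-9) = 63)
q = √7 ≈ 2.6458
R*q = 63*√7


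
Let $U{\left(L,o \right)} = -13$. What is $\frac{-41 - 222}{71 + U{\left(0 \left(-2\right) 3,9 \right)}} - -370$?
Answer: $\frac{21197}{58} \approx 365.47$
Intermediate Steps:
$\frac{-41 - 222}{71 + U{\left(0 \left(-2\right) 3,9 \right)}} - -370 = \frac{-41 - 222}{71 - 13} - -370 = - \frac{263}{58} + 370 = \frac{21197}{58}$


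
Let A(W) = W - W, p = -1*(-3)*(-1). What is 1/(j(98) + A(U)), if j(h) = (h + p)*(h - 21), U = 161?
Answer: 1/7315 ≈ 0.00013671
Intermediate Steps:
p = -3 (p = 3*(-1) = -3)
j(h) = (-21 + h)*(-3 + h) (j(h) = (h - 3)*(h - 21) = (-3 + h)*(-21 + h) = (-21 + h)*(-3 + h))
A(W) = 0
1/(j(98) + A(U)) = 1/((63 + 98² - 24*98) + 0) = 1/((63 + 9604 - 2352) + 0) = 1/(7315 + 0) = 1/7315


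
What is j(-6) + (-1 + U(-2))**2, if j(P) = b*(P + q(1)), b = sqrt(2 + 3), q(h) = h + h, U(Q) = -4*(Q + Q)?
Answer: 225 - 4*sqrt(5) ≈ 216.06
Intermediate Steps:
U(Q) = -8*Q
q(h) = 2*h
b = sqrt(5) ≈ 2.2361
j(P) = sqrt(5)*(2 + P) (j(P) = sqrt(5)*(P + 2*1) = sqrt(5)*(P + 2) = sqrt(5)*(2 + P))
j(-6) + (-1 + U(-2))**2 = sqrt(5)*(2 - 6) + (-1 - 8*(-2))**2 = sqrt(5)*(-4) + (-1 + 16)**2 = -4*sqrt(5) + 15**2 = -4*sqrt(5) + 225 = 225 - 4*sqrt(5)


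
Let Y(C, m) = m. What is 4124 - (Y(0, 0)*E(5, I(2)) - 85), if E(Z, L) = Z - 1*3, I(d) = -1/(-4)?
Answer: 4209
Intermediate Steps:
I(d) = ¼ (I(d) = -1*(-¼) = ¼)
E(Z, L) = -3 + Z (E(Z, L) = Z - 3 = -3 + Z)
4124 - (Y(0, 0)*E(5, I(2)) - 85) = 4124 - (0*(-3 + 5) - 85) = 4124 - (0*2 - 85) = 4124 - (0 - 85) = 4124 - 1*(-85) = 4124 + 85 = 4209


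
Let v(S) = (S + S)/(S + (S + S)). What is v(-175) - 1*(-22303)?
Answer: 66911/3 ≈ 22304.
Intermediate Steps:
v(S) = ⅔ (v(S) = (2*S)/(S + 2*S) = (2*S)/((3*S)) = (2*S)*(1/(3*S)) = ⅔)
v(-175) - 1*(-22303) = ⅔ - 1*(-22303) = ⅔ + 22303 = 66911/3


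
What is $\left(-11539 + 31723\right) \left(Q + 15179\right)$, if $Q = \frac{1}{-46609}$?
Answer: $\frac{14279736153840}{46609} \approx 3.0637 \cdot 10^{8}$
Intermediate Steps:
$Q = - \frac{1}{46609} \approx -2.1455 \cdot 10^{-5}$
$\left(-11539 + 31723\right) \left(Q + 15179\right) = \left(-11539 + 31723\right) \left(- \frac{1}{46609} + 15179\right) = 20184 \cdot \frac{707478010}{46609} = \frac{14279736153840}{46609}$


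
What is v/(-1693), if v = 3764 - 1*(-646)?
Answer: -4410/1693 ≈ -2.6048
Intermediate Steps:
v = 4410 (v = 3764 + 646 = 4410)
v/(-1693) = 4410/(-1693) = 4410*(-1/1693) = -4410/1693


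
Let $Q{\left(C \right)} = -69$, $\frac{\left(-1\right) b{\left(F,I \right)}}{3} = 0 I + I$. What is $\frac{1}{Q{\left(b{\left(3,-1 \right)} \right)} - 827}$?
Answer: $- \frac{1}{896} \approx -0.0011161$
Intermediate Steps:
$b{\left(F,I \right)} = - 3 I$ ($b{\left(F,I \right)} = - 3 \left(0 I + I\right) = - 3 \left(0 + I\right) = - 3 I$)
$\frac{1}{Q{\left(b{\left(3,-1 \right)} \right)} - 827} = \frac{1}{-69 - 827} = \frac{1}{-896} = - \frac{1}{896}$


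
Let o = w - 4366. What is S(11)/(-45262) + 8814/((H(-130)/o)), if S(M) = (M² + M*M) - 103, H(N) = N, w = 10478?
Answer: -93781416311/226310 ≈ -4.1439e+5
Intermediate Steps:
S(M) = -103 + 2*M² (S(M) = (M² + M²) - 103 = 2*M² - 103 = -103 + 2*M²)
o = 6112 (o = 10478 - 4366 = 6112)
S(11)/(-45262) + 8814/((H(-130)/o)) = (-103 + 2*11²)/(-45262) + 8814/((-130/6112)) = (-103 + 2*121)*(-1/45262) + 8814/((-130*1/6112)) = (-103 + 242)*(-1/45262) + 8814/(-65/3056) = 139*(-1/45262) + 8814*(-3056/65) = -139/45262 - 2071968/5 = -93781416311/226310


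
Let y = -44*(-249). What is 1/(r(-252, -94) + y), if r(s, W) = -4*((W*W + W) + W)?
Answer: -1/23636 ≈ -4.2308e-5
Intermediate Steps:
y = 10956
r(s, W) = -8*W - 4*W² (r(s, W) = -4*((W² + W) + W) = -4*((W + W²) + W) = -4*(W² + 2*W) = -8*W - 4*W²)
1/(r(-252, -94) + y) = 1/(-4*(-94)*(2 - 94) + 10956) = 1/(-4*(-94)*(-92) + 10956) = 1/(-34592 + 10956) = 1/(-23636) = -1/23636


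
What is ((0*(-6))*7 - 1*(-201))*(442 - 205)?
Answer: 47637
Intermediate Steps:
((0*(-6))*7 - 1*(-201))*(442 - 205) = (0*7 + 201)*237 = (0 + 201)*237 = 201*237 = 47637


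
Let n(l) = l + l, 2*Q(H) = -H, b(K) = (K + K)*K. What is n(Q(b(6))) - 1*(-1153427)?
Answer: 1153355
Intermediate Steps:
b(K) = 2*K² (b(K) = (2*K)*K = 2*K²)
Q(H) = -H/2 (Q(H) = (-H)/2 = -H/2)
n(l) = 2*l
n(Q(b(6))) - 1*(-1153427) = 2*(-6²) - 1*(-1153427) = 2*(-36) + 1153427 = -72 + 1153427 = 1153355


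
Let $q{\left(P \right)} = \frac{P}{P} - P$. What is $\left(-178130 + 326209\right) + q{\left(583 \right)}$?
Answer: $147497$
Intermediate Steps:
$q{\left(P \right)} = 1 - P$
$\left(-178130 + 326209\right) + q{\left(583 \right)} = \left(-178130 + 326209\right) + \left(1 - 583\right) = 148079 + \left(1 - 583\right) = 148079 - 582 = 147497$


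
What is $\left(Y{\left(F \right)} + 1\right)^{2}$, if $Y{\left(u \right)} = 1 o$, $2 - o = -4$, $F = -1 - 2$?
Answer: $49$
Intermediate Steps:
$F = -3$ ($F = -1 - 2 = -3$)
$o = 6$ ($o = 2 - -4 = 2 + 4 = 6$)
$Y{\left(u \right)} = 6$ ($Y{\left(u \right)} = 1 \cdot 6 = 6$)
$\left(Y{\left(F \right)} + 1\right)^{2} = \left(6 + 1\right)^{2} = 7^{2} = 49$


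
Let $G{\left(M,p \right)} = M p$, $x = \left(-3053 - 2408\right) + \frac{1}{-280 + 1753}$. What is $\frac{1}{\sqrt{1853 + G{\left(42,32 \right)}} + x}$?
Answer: $- \frac{11848888596}{64699835955091} - \frac{2169729 \sqrt{3197}}{64699835955091} \approx -0.00018503$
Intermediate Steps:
$x = - \frac{8044052}{1473}$ ($x = -5461 + \frac{1}{1473} = - \frac{8044052}{1473} \approx -5461.0$)
$\frac{1}{\sqrt{1853 + G{\left(42,32 \right)}} + x} = \frac{1}{\sqrt{1853 + 42 \cdot 32} - \frac{8044052}{1473}} = \frac{1}{\sqrt{1853 + 1344} - \frac{8044052}{1473}} = \frac{1}{\sqrt{3197} - \frac{8044052}{1473}} = \frac{1}{- \frac{8044052}{1473} + \sqrt{3197}}$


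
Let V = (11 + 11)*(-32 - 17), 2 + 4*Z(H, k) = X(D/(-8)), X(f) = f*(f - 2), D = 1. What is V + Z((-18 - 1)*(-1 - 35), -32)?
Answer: -276079/256 ≈ -1078.4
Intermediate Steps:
X(f) = f*(-2 + f)
Z(H, k) = -111/256 (Z(H, k) = -½ + ((1/(-8))*(-2 + 1/(-8)))/4 = -½ + ((1*(-⅛))*(-2 + 1*(-⅛)))/4 = -½ + (-(-2 - ⅛)/8)/4 = -½ + (-⅛*(-17/8))/4 = -½ + (¼)*(17/64) = -½ + 17/256 = -111/256)
V = -1078 (V = 22*(-49) = -1078)
V + Z((-18 - 1)*(-1 - 35), -32) = -1078 - 111/256 = -276079/256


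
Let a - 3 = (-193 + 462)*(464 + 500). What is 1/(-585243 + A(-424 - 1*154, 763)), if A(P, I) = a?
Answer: -1/325924 ≈ -3.0682e-6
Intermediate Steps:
a = 259319 (a = 3 + (-193 + 462)*(464 + 500) = 3 + 269*964 = 3 + 259316 = 259319)
A(P, I) = 259319
1/(-585243 + A(-424 - 1*154, 763)) = 1/(-585243 + 259319) = 1/(-325924) = -1/325924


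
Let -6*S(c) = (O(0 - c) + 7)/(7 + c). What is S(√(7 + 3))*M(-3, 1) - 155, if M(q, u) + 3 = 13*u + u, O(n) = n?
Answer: -36919/234 + 77*√10/117 ≈ -155.69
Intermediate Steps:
M(q, u) = -3 + 14*u (M(q, u) = -3 + (13*u + u) = -3 + 14*u)
S(c) = -(7 - c)/(6*(7 + c)) (S(c) = -((0 - c) + 7)/(6*(7 + c)) = -(-c + 7)/(6*(7 + c)) = -(7 - c)/(6*(7 + c)))
S(√(7 + 3))*M(-3, 1) - 155 = ((-7 + √(7 + 3))/(6*(7 + √(7 + 3))))*(-3 + 14*1) - 155 = ((-7 + √10)/(6*(7 + √10)))*(-3 + 14) - 155 = ((-7 + √10)/(6*(7 + √10)))*11 - 155 = 11*(-7 + √10)/(6*(7 + √10)) - 155 = -155 + 11*(-7 + √10)/(6*(7 + √10))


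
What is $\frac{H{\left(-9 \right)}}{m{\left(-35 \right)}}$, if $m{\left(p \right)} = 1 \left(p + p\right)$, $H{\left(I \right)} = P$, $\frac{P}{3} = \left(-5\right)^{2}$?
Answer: $- \frac{15}{14} \approx -1.0714$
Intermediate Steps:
$P = 75$ ($P = 3 \left(-5\right)^{2} = 3 \cdot 25 = 75$)
$H{\left(I \right)} = 75$
$m{\left(p \right)} = 2 p$ ($m{\left(p \right)} = 1 \cdot 2 p = 2 p$)
$\frac{H{\left(-9 \right)}}{m{\left(-35 \right)}} = \frac{75}{2 \left(-35\right)} = \frac{75}{-70} = 75 \left(- \frac{1}{70}\right) = - \frac{15}{14}$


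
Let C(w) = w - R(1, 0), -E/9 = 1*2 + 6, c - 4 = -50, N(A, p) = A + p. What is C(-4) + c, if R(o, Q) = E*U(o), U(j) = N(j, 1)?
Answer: 94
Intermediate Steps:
c = -46 (c = 4 - 50 = -46)
U(j) = 1 + j (U(j) = j + 1 = 1 + j)
E = -72 (E = -9*(1*2 + 6) = -9*(2 + 6) = -9*8 = -72)
R(o, Q) = -72 - 72*o (R(o, Q) = -72*(1 + o) = -72 - 72*o)
C(w) = 144 + w (C(w) = w - (-72 - 72*1) = w - (-72 - 72) = w - 1*(-144) = w + 144 = 144 + w)
C(-4) + c = (144 - 4) - 46 = 140 - 46 = 94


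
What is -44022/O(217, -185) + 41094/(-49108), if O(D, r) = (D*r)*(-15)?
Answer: -4484601971/4928601650 ≈ -0.90991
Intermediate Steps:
O(D, r) = -15*D*r
-44022/O(217, -185) + 41094/(-49108) = -44022/((-15*217*(-185))) + 41094/(-49108) = -44022/602175 + 41094*(-1/49108) = -44022*1/602175 - 20547/24554 = -14674/200725 - 20547/24554 = -4484601971/4928601650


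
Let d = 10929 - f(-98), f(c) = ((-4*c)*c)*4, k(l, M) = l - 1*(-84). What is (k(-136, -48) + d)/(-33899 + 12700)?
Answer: -164541/21199 ≈ -7.7617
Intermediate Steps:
k(l, M) = 84 + l (k(l, M) = l + 84 = 84 + l)
f(c) = -16*c**2 (f(c) = -4*c**2*4 = -16*c**2)
d = 164593 (d = 10929 - (-16)*(-98)**2 = 10929 - (-16)*9604 = 10929 - 1*(-153664) = 10929 + 153664 = 164593)
(k(-136, -48) + d)/(-33899 + 12700) = ((84 - 136) + 164593)/(-33899 + 12700) = (-52 + 164593)/(-21199) = 164541*(-1/21199) = -164541/21199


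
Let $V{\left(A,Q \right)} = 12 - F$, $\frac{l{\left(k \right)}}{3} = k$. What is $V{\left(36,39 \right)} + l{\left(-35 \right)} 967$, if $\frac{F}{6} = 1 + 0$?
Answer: $-101529$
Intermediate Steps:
$l{\left(k \right)} = 3 k$
$F = 6$ ($F = 6 \left(1 + 0\right) = 6 \cdot 1 = 6$)
$V{\left(A,Q \right)} = 6$ ($V{\left(A,Q \right)} = 12 - 6 = 6$)
$V{\left(36,39 \right)} + l{\left(-35 \right)} 967 = 6 + 3 \left(-35\right) 967 = 6 - 101535 = -101529$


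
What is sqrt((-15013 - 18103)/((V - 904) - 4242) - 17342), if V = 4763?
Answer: I*sqrt(2531197210)/383 ≈ 131.36*I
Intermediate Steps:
sqrt((-15013 - 18103)/((V - 904) - 4242) - 17342) = sqrt((-15013 - 18103)/((4763 - 904) - 4242) - 17342) = sqrt(-33116/(3859 - 4242) - 17342) = sqrt(-33116/(-383) - 17342) = sqrt(-33116*(-1/383) - 17342) = sqrt(33116/383 - 17342) = sqrt(-6608870/383) = I*sqrt(2531197210)/383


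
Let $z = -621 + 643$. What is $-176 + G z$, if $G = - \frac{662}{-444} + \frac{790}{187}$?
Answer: $- \frac{94835}{1887} \approx -50.257$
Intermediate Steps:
$z = 22$
$G = \frac{237277}{41514}$ ($G = \left(-662\right) \left(- \frac{1}{444}\right) + 790 \cdot \frac{1}{187} = \frac{331}{222} + \frac{790}{187} = \frac{237277}{41514} \approx 5.7156$)
$-176 + G z = -176 + \frac{237277}{41514} \cdot 22 = -176 + \frac{237277}{1887} = - \frac{94835}{1887}$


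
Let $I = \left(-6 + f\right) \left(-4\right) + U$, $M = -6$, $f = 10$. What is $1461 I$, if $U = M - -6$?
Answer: $-23376$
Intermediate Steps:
$U = 0$ ($U = -6 - -6 = -6 + 6 = 0$)
$I = -16$ ($I = \left(-6 + 10\right) \left(-4\right) + 0 = 4 \left(-4\right) + 0 = -16 + 0 = -16$)
$1461 I = 1461 \left(-16\right) = -23376$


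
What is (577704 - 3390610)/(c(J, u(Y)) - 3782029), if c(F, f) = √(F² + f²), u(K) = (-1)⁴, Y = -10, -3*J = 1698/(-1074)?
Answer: 3067811318659367106/4124756168068513871 + 1510530522*√368458/4124756168068513871 ≈ 0.74376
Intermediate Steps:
J = 283/537 (J = -566/(-1074) = -566*(-1)/1074 = -⅓*(-283/179) = 283/537 ≈ 0.52700)
u(K) = 1
(577704 - 3390610)/(c(J, u(Y)) - 3782029) = (577704 - 3390610)/(√((283/537)² + 1²) - 3782029) = -2812906/(√(80089/288369 + 1) - 3782029) = -2812906/(√(368458/288369) - 3782029) = -2812906/(√368458/537 - 3782029) = -2812906/(-3782029 + √368458/537)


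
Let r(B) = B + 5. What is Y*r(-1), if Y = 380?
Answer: 1520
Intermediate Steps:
r(B) = 5 + B
Y*r(-1) = 380*(5 - 1) = 380*4 = 1520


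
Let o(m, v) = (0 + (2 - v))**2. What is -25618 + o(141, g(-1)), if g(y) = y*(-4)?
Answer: -25614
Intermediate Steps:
g(y) = -4*y
o(m, v) = (2 - v)**2
-25618 + o(141, g(-1)) = -25618 + (-2 - 4*(-1))**2 = -25618 + (-2 + 4)**2 = -25618 + 2**2 = -25618 + 4 = -25614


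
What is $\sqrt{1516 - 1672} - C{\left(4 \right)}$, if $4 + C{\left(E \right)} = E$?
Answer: $2 i \sqrt{39} \approx 12.49 i$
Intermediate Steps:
$C{\left(E \right)} = -4 + E$
$\sqrt{1516 - 1672} - C{\left(4 \right)} = \sqrt{1516 - 1672} - \left(-4 + 4\right) = \sqrt{-156} - 0 = 2 i \sqrt{39} + 0 = 2 i \sqrt{39}$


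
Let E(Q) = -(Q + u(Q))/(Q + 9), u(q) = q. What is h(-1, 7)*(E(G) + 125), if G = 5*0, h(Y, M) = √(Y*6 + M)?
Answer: 125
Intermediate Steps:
h(Y, M) = √(M + 6*Y) (h(Y, M) = √(6*Y + M) = √(M + 6*Y))
G = 0
E(Q) = -2*Q/(9 + Q) (E(Q) = -(Q + Q)/(Q + 9) = -2*Q/(9 + Q))
h(-1, 7)*(E(G) + 125) = √(7 + 6*(-1))*(-2*0/(9 + 0) + 125) = √(7 - 6)*(-2*0/9 + 125) = √1*(-2*0*⅑ + 125) = 1*(0 + 125) = 1*125 = 125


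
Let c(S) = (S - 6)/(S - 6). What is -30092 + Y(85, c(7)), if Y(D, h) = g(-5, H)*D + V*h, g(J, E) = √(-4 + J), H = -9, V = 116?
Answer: -29976 + 255*I ≈ -29976.0 + 255.0*I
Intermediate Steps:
c(S) = 1 (c(S) = (-6 + S)/(-6 + S) = 1)
Y(D, h) = 116*h + 3*I*D (Y(D, h) = √(-4 - 5)*D + 116*h = √(-9)*D + 116*h = (3*I)*D + 116*h = 3*I*D + 116*h = 116*h + 3*I*D)
-30092 + Y(85, c(7)) = -30092 + (116*1 + 3*I*85) = -30092 + (116 + 255*I) = -29976 + 255*I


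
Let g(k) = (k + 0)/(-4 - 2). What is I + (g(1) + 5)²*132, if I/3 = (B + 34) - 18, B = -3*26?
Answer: 8693/3 ≈ 2897.7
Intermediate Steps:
B = -78
g(k) = -k/6 (g(k) = k/(-6) = k*(-⅙) = -k/6)
I = -186 (I = 3*((-78 + 34) - 18) = 3*(-44 - 18) = 3*(-62) = -186)
I + (g(1) + 5)²*132 = -186 + (-⅙*1 + 5)²*132 = -186 + (-⅙ + 5)²*132 = -186 + (29/6)²*132 = -186 + (841/36)*132 = -186 + 9251/3 = 8693/3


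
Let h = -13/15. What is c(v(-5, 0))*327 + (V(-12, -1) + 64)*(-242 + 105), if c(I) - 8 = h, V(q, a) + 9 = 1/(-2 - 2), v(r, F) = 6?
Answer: -103363/20 ≈ -5168.1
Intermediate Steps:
V(q, a) = -37/4 (V(q, a) = -9 + 1/(-2 - 2) = -9 + 1/(-4) = -9 - ¼ = -37/4)
h = -13/15 (h = -13*1/15 = -13/15 ≈ -0.86667)
c(I) = 107/15 (c(I) = 8 - 13/15 = 107/15)
c(v(-5, 0))*327 + (V(-12, -1) + 64)*(-242 + 105) = (107/15)*327 + (-37/4 + 64)*(-242 + 105) = 11663/5 + (219/4)*(-137) = 11663/5 - 30003/4 = -103363/20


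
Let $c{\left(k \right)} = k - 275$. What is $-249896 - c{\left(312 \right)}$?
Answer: $-249933$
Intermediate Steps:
$c{\left(k \right)} = -275 + k$
$-249896 - c{\left(312 \right)} = -249896 - \left(-275 + 312\right) = -249896 - 37 = -249933$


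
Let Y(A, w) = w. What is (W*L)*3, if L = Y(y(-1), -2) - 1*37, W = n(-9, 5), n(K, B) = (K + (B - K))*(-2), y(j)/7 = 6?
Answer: 1170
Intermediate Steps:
y(j) = 42 (y(j) = 7*6 = 42)
n(K, B) = -2*B (n(K, B) = B*(-2) = -2*B)
W = -10 (W = -2*5 = -10)
L = -39 (L = -2 - 1*37 = -2 - 37 = -39)
(W*L)*3 = -10*(-39)*3 = 390*3 = 1170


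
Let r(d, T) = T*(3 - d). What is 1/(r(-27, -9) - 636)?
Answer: -1/906 ≈ -0.0011038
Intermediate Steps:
1/(r(-27, -9) - 636) = 1/(-9*(3 - 1*(-27)) - 636) = 1/(-9*(3 + 27) - 636) = 1/(-9*30 - 636) = 1/(-270 - 636) = 1/(-906) = -1/906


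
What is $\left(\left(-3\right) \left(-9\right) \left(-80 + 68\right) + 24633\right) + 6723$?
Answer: $31032$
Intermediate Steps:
$\left(\left(-3\right) \left(-9\right) \left(-80 + 68\right) + 24633\right) + 6723 = \left(27 \left(-12\right) + 24633\right) + 6723 = \left(-324 + 24633\right) + 6723 = 24309 + 6723 = 31032$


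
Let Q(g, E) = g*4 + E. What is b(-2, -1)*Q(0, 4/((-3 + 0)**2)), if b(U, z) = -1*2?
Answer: -8/9 ≈ -0.88889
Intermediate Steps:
b(U, z) = -2
Q(g, E) = E + 4*g (Q(g, E) = 4*g + E = E + 4*g)
b(-2, -1)*Q(0, 4/((-3 + 0)**2)) = -2*(4/((-3 + 0)**2) + 4*0) = -2*(4/((-3)**2) + 0) = -2*(4/9 + 0) = -2*4/9 = -8/9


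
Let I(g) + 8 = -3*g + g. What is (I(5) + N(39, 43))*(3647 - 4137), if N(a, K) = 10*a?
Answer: -182280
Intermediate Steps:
I(g) = -8 - 2*g (I(g) = -8 + (-3*g + g) = -8 - 2*g)
(I(5) + N(39, 43))*(3647 - 4137) = ((-8 - 2*5) + 10*39)*(3647 - 4137) = ((-8 - 10) + 390)*(-490) = (-18 + 390)*(-490) = 372*(-490) = -182280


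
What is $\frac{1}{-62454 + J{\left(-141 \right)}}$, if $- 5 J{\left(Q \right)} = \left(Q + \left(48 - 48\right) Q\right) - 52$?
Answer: $- \frac{5}{312077} \approx -1.6022 \cdot 10^{-5}$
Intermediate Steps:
$J{\left(Q \right)} = \frac{52}{5} - \frac{Q}{5}$ ($J{\left(Q \right)} = - \frac{\left(Q + \left(48 - 48\right) Q\right) - 52}{5} = - \frac{\left(Q + 0 Q\right) - 52}{5} = - \frac{\left(Q + 0\right) - 52}{5} = - \frac{Q - 52}{5} = - \frac{-52 + Q}{5} = \frac{52}{5} - \frac{Q}{5}$)
$\frac{1}{-62454 + J{\left(-141 \right)}} = \frac{1}{-62454 + \left(\frac{52}{5} - - \frac{141}{5}\right)} = \frac{1}{-62454 + \left(\frac{52}{5} + \frac{141}{5}\right)} = \frac{1}{-62454 + \frac{193}{5}} = \frac{1}{- \frac{312077}{5}} = - \frac{5}{312077}$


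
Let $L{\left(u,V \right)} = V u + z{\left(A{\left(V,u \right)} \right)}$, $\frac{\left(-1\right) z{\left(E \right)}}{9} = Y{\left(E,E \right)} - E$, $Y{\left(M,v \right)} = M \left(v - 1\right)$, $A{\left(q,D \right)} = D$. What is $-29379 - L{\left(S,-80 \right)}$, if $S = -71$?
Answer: $11588$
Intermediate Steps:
$Y{\left(M,v \right)} = M \left(-1 + v\right)$
$z{\left(E \right)} = 9 E - 9 E \left(-1 + E\right)$ ($z{\left(E \right)} = - 9 \left(E \left(-1 + E\right) - E\right) = - 9 \left(- E + E \left(-1 + E\right)\right) = 9 E - 9 E \left(-1 + E\right)$)
$L{\left(u,V \right)} = V u + 9 u \left(2 - u\right)$
$-29379 - L{\left(S,-80 \right)} = -29379 - - 71 \left(18 - 80 - -639\right) = -29379 - - 71 \left(18 - 80 + 639\right) = -29379 - \left(-71\right) 577 = -29379 - -40967 = -29379 + 40967 = 11588$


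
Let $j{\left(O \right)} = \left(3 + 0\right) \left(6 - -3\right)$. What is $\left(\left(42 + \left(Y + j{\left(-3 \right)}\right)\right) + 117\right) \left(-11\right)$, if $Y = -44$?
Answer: $-1562$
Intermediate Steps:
$j{\left(O \right)} = 27$ ($j{\left(O \right)} = 3 \left(6 + 3\right) = 3 \cdot 9 = 27$)
$\left(\left(42 + \left(Y + j{\left(-3 \right)}\right)\right) + 117\right) \left(-11\right) = \left(\left(42 + \left(-44 + 27\right)\right) + 117\right) \left(-11\right) = \left(\left(42 - 17\right) + 117\right) \left(-11\right) = \left(25 + 117\right) \left(-11\right) = 142 \left(-11\right) = -1562$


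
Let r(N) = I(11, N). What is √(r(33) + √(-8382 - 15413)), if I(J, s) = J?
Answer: √(11 + I*√23795) ≈ 9.1008 + 8.4749*I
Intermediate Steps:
r(N) = 11
√(r(33) + √(-8382 - 15413)) = √(11 + √(-8382 - 15413)) = √(11 + √(-23795)) = √(11 + I*√23795)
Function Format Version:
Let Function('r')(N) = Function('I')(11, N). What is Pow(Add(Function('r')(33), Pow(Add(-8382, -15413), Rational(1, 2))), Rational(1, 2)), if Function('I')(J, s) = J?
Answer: Pow(Add(11, Mul(I, Pow(23795, Rational(1, 2)))), Rational(1, 2)) ≈ Add(9.1008, Mul(8.4749, I))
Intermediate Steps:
Function('r')(N) = 11
Pow(Add(Function('r')(33), Pow(Add(-8382, -15413), Rational(1, 2))), Rational(1, 2)) = Pow(Add(11, Pow(Add(-8382, -15413), Rational(1, 2))), Rational(1, 2)) = Pow(Add(11, Pow(-23795, Rational(1, 2))), Rational(1, 2)) = Pow(Add(11, Mul(I, Pow(23795, Rational(1, 2)))), Rational(1, 2))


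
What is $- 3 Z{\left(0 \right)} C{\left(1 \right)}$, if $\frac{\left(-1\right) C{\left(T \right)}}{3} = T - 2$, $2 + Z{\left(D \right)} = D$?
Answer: $18$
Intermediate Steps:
$Z{\left(D \right)} = -2 + D$
$C{\left(T \right)} = 6 - 3 T$ ($C{\left(T \right)} = - 3 \left(T - 2\right) = - 3 \left(-2 + T\right) = 6 - 3 T$)
$- 3 Z{\left(0 \right)} C{\left(1 \right)} = - 3 \left(-2 + 0\right) \left(6 - 3\right) = \left(-3\right) \left(-2\right) \left(6 - 3\right) = 6 \cdot 3 = 18$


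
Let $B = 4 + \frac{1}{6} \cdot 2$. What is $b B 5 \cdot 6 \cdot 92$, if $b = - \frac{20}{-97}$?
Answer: $\frac{239200}{97} \approx 2466.0$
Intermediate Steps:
$b = \frac{20}{97}$ ($b = \left(-20\right) \left(- \frac{1}{97}\right) = \frac{20}{97} \approx 0.20619$)
$B = \frac{13}{3}$ ($B = 4 + \frac{1}{6} \cdot 2 = 4 + \frac{1}{3} = \frac{13}{3} \approx 4.3333$)
$b B 5 \cdot 6 \cdot 92 = \frac{20 \cdot \frac{13}{3} \cdot 5 \cdot 6}{97} \cdot 92 = \frac{20 \cdot \frac{65}{3} \cdot 6}{97} \cdot 92 = \frac{20}{97} \cdot 130 \cdot 92 = \frac{2600}{97} \cdot 92 = \frac{239200}{97}$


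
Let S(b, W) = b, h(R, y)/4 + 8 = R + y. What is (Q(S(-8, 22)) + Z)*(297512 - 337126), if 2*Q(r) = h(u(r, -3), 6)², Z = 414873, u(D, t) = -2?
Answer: -16439849614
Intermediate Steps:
h(R, y) = -32 + 4*R + 4*y (h(R, y) = -32 + 4*(R + y) = -32 + (4*R + 4*y) = -32 + 4*R + 4*y)
Q(r) = 128 (Q(r) = (-32 + 4*(-2) + 4*6)²/2 = (-32 - 8 + 24)²/2 = (½)*(-16)² = (½)*256 = 128)
(Q(S(-8, 22)) + Z)*(297512 - 337126) = (128 + 414873)*(297512 - 337126) = 415001*(-39614) = -16439849614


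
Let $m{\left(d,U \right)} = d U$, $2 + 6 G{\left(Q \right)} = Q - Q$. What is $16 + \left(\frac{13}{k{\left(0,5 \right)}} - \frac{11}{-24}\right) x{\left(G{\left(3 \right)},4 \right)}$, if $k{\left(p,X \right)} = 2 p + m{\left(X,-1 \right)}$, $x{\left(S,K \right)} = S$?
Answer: $\frac{6017}{360} \approx 16.714$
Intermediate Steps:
$G{\left(Q \right)} = - \frac{1}{3}$ ($G{\left(Q \right)} = - \frac{1}{3} + \frac{Q - Q}{6} = - \frac{1}{3} + \frac{1}{6} \cdot 0 = - \frac{1}{3} + 0 = - \frac{1}{3}$)
$m{\left(d,U \right)} = U d$
$k{\left(p,X \right)} = - X + 2 p$ ($k{\left(p,X \right)} = 2 p - X = - X + 2 p$)
$16 + \left(\frac{13}{k{\left(0,5 \right)}} - \frac{11}{-24}\right) x{\left(G{\left(3 \right)},4 \right)} = 16 + \left(\frac{13}{\left(-1\right) 5 + 2 \cdot 0} - \frac{11}{-24}\right) \left(- \frac{1}{3}\right) = 16 + \left(\frac{13}{-5 + 0} - - \frac{11}{24}\right) \left(- \frac{1}{3}\right) = 16 + \left(\frac{13}{-5} + \frac{11}{24}\right) \left(- \frac{1}{3}\right) = 16 + \left(13 \left(- \frac{1}{5}\right) + \frac{11}{24}\right) \left(- \frac{1}{3}\right) = 16 + \left(- \frac{13}{5} + \frac{11}{24}\right) \left(- \frac{1}{3}\right) = 16 - - \frac{257}{360} = 16 + \frac{257}{360} = \frac{6017}{360}$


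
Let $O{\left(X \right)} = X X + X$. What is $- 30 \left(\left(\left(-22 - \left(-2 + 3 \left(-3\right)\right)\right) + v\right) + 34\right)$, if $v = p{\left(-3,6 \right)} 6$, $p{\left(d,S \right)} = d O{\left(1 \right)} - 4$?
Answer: $1110$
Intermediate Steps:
$O{\left(X \right)} = X + X^{2}$ ($O{\left(X \right)} = X^{2} + X = X + X^{2}$)
$p{\left(d,S \right)} = -4 + 2 d$ ($p{\left(d,S \right)} = d 1 \left(1 + 1\right) - 4 = d 1 \cdot 2 - 4 = d 2 - 4 = 2 d - 4 = -4 + 2 d$)
$v = -60$ ($v = \left(-4 + 2 \left(-3\right)\right) 6 = \left(-4 - 6\right) 6 = \left(-10\right) 6 = -60$)
$- 30 \left(\left(\left(-22 - \left(-2 + 3 \left(-3\right)\right)\right) + v\right) + 34\right) = - 30 \left(\left(\left(-22 - \left(-2 + 3 \left(-3\right)\right)\right) - 60\right) + 34\right) = - 30 \left(\left(\left(-22 - \left(-2 - 9\right)\right) - 60\right) + 34\right) = - 30 \left(\left(\left(-22 - -11\right) - 60\right) + 34\right) = - 30 \left(\left(\left(-22 + 11\right) - 60\right) + 34\right) = - 30 \left(\left(-11 - 60\right) + 34\right) = - 30 \left(-71 + 34\right) = \left(-30\right) \left(-37\right) = 1110$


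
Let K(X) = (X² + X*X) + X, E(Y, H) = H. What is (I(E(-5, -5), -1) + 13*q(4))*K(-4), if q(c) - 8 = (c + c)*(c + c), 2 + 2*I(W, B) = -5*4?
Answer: 25900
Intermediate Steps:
I(W, B) = -11 (I(W, B) = -1 + (-5*4)/2 = -1 + (½)*(-20) = -1 - 10 = -11)
q(c) = 8 + 4*c² (q(c) = 8 + (c + c)*(c + c) = 8 + (2*c)*(2*c) = 8 + 4*c²)
K(X) = X + 2*X² (K(X) = (X² + X²) + X = 2*X² + X = X + 2*X²)
(I(E(-5, -5), -1) + 13*q(4))*K(-4) = (-11 + 13*(8 + 4*4²))*(-4*(1 + 2*(-4))) = (-11 + 13*(8 + 4*16))*(-4*(1 - 8)) = (-11 + 13*(8 + 64))*(-4*(-7)) = (-11 + 13*72)*28 = (-11 + 936)*28 = 925*28 = 25900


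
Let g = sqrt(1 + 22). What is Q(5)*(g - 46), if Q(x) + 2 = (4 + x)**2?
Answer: -3634 + 79*sqrt(23) ≈ -3255.1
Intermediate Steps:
Q(x) = -2 + (4 + x)**2
g = sqrt(23) ≈ 4.7958
Q(5)*(g - 46) = (-2 + (4 + 5)**2)*(sqrt(23) - 46) = (-2 + 9**2)*(-46 + sqrt(23)) = (-2 + 81)*(-46 + sqrt(23)) = 79*(-46 + sqrt(23)) = -3634 + 79*sqrt(23)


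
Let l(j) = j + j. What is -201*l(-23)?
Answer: 9246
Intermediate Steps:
l(j) = 2*j
-201*l(-23) = -402*(-23) = -201*(-46) = 9246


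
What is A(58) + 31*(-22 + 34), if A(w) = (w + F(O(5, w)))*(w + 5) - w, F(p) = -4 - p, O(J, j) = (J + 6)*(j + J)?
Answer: -39943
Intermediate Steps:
O(J, j) = (6 + J)*(J + j)
A(w) = -w + (-59 - 10*w)*(5 + w) (A(w) = (w + (-4 - (5² + 6*5 + 6*w + 5*w)))*(w + 5) - w = (w + (-4 - (25 + 30 + 6*w + 5*w)))*(5 + w) - w = (w + (-4 - (55 + 11*w)))*(5 + w) - w = (w + (-4 + (-55 - 11*w)))*(5 + w) - w = (w + (-59 - 11*w))*(5 + w) - w = (-59 - 10*w)*(5 + w) - w = -w + (-59 - 10*w)*(5 + w))
A(58) + 31*(-22 + 34) = (-295 - 110*58 - 10*58²) + 31*(-22 + 34) = (-295 - 6380 - 10*3364) + 31*12 = (-295 - 6380 - 33640) + 372 = -40315 + 372 = -39943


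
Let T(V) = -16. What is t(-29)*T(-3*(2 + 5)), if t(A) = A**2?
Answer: -13456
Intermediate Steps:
t(-29)*T(-3*(2 + 5)) = (-29)**2*(-16) = 841*(-16) = -13456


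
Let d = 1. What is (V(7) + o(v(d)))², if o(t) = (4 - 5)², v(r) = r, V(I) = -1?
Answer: 0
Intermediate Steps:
o(t) = 1 (o(t) = (-1)² = 1)
(V(7) + o(v(d)))² = (-1 + 1)² = 0² = 0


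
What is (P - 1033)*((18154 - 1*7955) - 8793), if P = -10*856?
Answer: -13487758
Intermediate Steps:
P = -8560
(P - 1033)*((18154 - 1*7955) - 8793) = (-8560 - 1033)*((18154 - 1*7955) - 8793) = -9593*((18154 - 7955) - 8793) = -9593*(10199 - 8793) = -9593*1406 = -13487758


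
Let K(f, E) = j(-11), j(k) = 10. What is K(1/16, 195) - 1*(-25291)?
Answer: 25301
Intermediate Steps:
K(f, E) = 10
K(1/16, 195) - 1*(-25291) = 10 - 1*(-25291) = 10 + 25291 = 25301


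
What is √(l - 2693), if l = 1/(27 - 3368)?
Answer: I*√30060026074/3341 ≈ 51.894*I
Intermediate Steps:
l = -1/3341 (l = 1/(-3341) = -1/3341 ≈ -0.00029931)
√(l - 2693) = √(-1/3341 - 2693) = √(-8997314/3341) = I*√30060026074/3341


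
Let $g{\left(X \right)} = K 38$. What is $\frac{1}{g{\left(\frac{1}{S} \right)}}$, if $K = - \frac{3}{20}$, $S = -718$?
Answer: $- \frac{10}{57} \approx -0.17544$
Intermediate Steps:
$K = - \frac{3}{20}$ ($K = \left(-3\right) \frac{1}{20} = - \frac{3}{20} \approx -0.15$)
$g{\left(X \right)} = - \frac{57}{10}$ ($g{\left(X \right)} = \left(- \frac{3}{20}\right) 38 = - \frac{57}{10}$)
$\frac{1}{g{\left(\frac{1}{S} \right)}} = \frac{1}{- \frac{57}{10}} = - \frac{10}{57}$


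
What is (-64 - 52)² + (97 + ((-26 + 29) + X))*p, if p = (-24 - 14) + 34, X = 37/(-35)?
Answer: 457108/35 ≈ 13060.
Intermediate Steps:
X = -37/35 (X = 37*(-1/35) = -37/35 ≈ -1.0571)
p = -4 (p = -38 + 34 = -4)
(-64 - 52)² + (97 + ((-26 + 29) + X))*p = (-64 - 52)² + (97 + ((-26 + 29) - 37/35))*(-4) = (-116)² + (97 + (3 - 37/35))*(-4) = 13456 + (97 + 68/35)*(-4) = 13456 + (3463/35)*(-4) = 13456 - 13852/35 = 457108/35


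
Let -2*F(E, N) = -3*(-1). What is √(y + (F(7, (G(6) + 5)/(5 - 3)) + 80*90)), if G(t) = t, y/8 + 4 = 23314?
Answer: √774714/2 ≈ 440.09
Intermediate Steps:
y = 186480 (y = -32 + 8*23314 = -32 + 186512 = 186480)
F(E, N) = -3/2 (F(E, N) = -(-3)*(-1)/2 = -½*3 = -3/2)
√(y + (F(7, (G(6) + 5)/(5 - 3)) + 80*90)) = √(186480 + (-3/2 + 80*90)) = √(186480 + (-3/2 + 7200)) = √(186480 + 14397/2) = √(387357/2) = √774714/2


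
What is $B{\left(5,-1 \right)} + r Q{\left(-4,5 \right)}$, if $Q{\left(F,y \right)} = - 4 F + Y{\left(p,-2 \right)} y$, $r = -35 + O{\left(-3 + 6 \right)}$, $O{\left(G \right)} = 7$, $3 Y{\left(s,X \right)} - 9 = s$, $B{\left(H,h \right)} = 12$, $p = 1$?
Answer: $- \frac{2708}{3} \approx -902.67$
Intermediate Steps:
$Y{\left(s,X \right)} = 3 + \frac{s}{3}$
$r = -28$ ($r = -35 + 7 = -28$)
$Q{\left(F,y \right)} = - 4 F + \frac{10 y}{3}$ ($Q{\left(F,y \right)} = - 4 F + \left(3 + \frac{1}{3} \cdot 1\right) y = - 4 F + \left(3 + \frac{1}{3}\right) y = - 4 F + \frac{10 y}{3}$)
$B{\left(5,-1 \right)} + r Q{\left(-4,5 \right)} = 12 - 28 \left(\left(-4\right) \left(-4\right) + \frac{10}{3} \cdot 5\right) = 12 - 28 \left(16 + \frac{50}{3}\right) = 12 - \frac{2744}{3} = - \frac{2708}{3}$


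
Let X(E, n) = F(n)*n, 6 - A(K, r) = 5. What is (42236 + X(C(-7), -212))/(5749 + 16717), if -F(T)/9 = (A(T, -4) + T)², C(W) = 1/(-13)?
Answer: 42494152/11233 ≈ 3783.0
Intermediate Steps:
A(K, r) = 1 (A(K, r) = 6 - 1*5 = 6 - 5 = 1)
C(W) = -1/13
F(T) = -9*(1 + T)²
X(E, n) = -9*n*(1 + n)² (X(E, n) = (-9*(1 + n)²)*n = -9*n*(1 + n)²)
(42236 + X(C(-7), -212))/(5749 + 16717) = (42236 - 9*(-212)*(1 - 212)²)/(5749 + 16717) = (42236 - 9*(-212)*(-211)²)/22466 = (42236 - 9*(-212)*44521)*(1/22466) = (42236 + 84946068)*(1/22466) = 84988304*(1/22466) = 42494152/11233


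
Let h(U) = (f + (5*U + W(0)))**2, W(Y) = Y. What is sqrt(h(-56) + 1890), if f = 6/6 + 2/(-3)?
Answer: sqrt(720931)/3 ≈ 283.03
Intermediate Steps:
f = 1/3 (f = 6*(1/6) + 2*(-1/3) = 1 - 2/3 = 1/3 ≈ 0.33333)
h(U) = (1/3 + 5*U)**2 (h(U) = (1/3 + (5*U + 0))**2 = (1/3 + 5*U)**2)
sqrt(h(-56) + 1890) = sqrt((1 + 15*(-56))**2/9 + 1890) = sqrt((1 - 840)**2/9 + 1890) = sqrt((1/9)*(-839)**2 + 1890) = sqrt((1/9)*703921 + 1890) = sqrt(703921/9 + 1890) = sqrt(720931/9) = sqrt(720931)/3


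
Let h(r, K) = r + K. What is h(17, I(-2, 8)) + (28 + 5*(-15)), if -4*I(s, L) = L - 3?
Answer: -125/4 ≈ -31.250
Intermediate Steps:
I(s, L) = ¾ - L/4 (I(s, L) = -(L - 3)/4 = -(-3 + L)/4 = ¾ - L/4)
h(r, K) = K + r
h(17, I(-2, 8)) + (28 + 5*(-15)) = ((¾ - ¼*8) + 17) + (28 + 5*(-15)) = ((¾ - 2) + 17) + (28 - 75) = (-5/4 + 17) - 47 = 63/4 - 47 = -125/4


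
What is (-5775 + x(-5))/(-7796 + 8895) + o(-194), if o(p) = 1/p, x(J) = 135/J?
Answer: -1126687/213206 ≈ -5.2845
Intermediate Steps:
(-5775 + x(-5))/(-7796 + 8895) + o(-194) = (-5775 + 135/(-5))/(-7796 + 8895) + 1/(-194) = (-5775 + 135*(-⅕))/1099 - 1/194 = (-5775 - 27)*(1/1099) - 1/194 = -5802*1/1099 - 1/194 = -5802/1099 - 1/194 = -1126687/213206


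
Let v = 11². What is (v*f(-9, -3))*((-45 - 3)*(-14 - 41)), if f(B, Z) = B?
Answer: -2874960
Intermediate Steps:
v = 121
(v*f(-9, -3))*((-45 - 3)*(-14 - 41)) = (121*(-9))*((-45 - 3)*(-14 - 41)) = -(-52272)*(-55) = -1089*2640 = -2874960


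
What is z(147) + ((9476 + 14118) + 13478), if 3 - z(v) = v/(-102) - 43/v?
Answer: 185309515/4998 ≈ 37077.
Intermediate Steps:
z(v) = 3 + 43/v + v/102 (z(v) = 3 - (v/(-102) - 43/v) = 3 - (v*(-1/102) - 43/v) = 3 - (-v/102 - 43/v) = 3 - (-43/v - v/102) = 3 + (43/v + v/102) = 3 + 43/v + v/102)
z(147) + ((9476 + 14118) + 13478) = (3 + 43/147 + (1/102)*147) + ((9476 + 14118) + 13478) = (3 + 43*(1/147) + 49/34) + (23594 + 13478) = (3 + 43/147 + 49/34) + 37072 = 23659/4998 + 37072 = 185309515/4998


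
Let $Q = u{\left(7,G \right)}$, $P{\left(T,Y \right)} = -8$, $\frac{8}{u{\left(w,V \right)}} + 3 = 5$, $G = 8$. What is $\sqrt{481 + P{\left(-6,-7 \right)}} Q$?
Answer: $4 \sqrt{473} \approx 86.994$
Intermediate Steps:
$u{\left(w,V \right)} = 4$ ($u{\left(w,V \right)} = \frac{8}{-3 + 5} = \frac{8}{2} = 8 \cdot \frac{1}{2} = 4$)
$Q = 4$
$\sqrt{481 + P{\left(-6,-7 \right)}} Q = \sqrt{481 - 8} \cdot 4 = \sqrt{473} \cdot 4 = 4 \sqrt{473}$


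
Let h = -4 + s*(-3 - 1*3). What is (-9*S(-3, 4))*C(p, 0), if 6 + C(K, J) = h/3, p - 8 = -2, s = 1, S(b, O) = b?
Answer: -252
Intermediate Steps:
p = 6 (p = 8 - 2 = 6)
h = -10 (h = -4 + 1*(-3 - 1*3) = -4 + 1*(-3 - 3) = -4 + 1*(-6) = -4 - 6 = -10)
C(K, J) = -28/3 (C(K, J) = -6 - 10/3 = -28/3)
(-9*S(-3, 4))*C(p, 0) = -9*(-3)*(-28/3) = 27*(-28/3) = -252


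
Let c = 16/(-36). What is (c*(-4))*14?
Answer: 224/9 ≈ 24.889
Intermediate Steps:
c = -4/9 (c = 16*(-1/36) = -4/9 ≈ -0.44444)
(c*(-4))*14 = -4/9*(-4)*14 = (16/9)*14 = 224/9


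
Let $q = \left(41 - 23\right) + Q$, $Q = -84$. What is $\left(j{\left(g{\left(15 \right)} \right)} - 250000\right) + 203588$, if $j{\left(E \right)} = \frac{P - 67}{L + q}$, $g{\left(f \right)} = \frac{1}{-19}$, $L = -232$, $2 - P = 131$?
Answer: $- \frac{6915290}{149} \approx -46411.0$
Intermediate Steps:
$P = -129$ ($P = 2 - 131 = -129$)
$q = -66$ ($q = \left(41 - 23\right) - 84 = 18 - 84 = -66$)
$g{\left(f \right)} = - \frac{1}{19}$
$j{\left(E \right)} = \frac{98}{149}$ ($j{\left(E \right)} = \frac{-129 - 67}{-232 - 66} = - \frac{196}{-298} = \left(-196\right) \left(- \frac{1}{298}\right) = \frac{98}{149}$)
$\left(j{\left(g{\left(15 \right)} \right)} - 250000\right) + 203588 = \left(\frac{98}{149} - 250000\right) + 203588 = - \frac{37249902}{149} + 203588 = - \frac{6915290}{149}$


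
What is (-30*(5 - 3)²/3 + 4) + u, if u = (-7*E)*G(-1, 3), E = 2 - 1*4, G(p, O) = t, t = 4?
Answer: 20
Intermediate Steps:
G(p, O) = 4
E = -2 (E = 2 - 4 = -2)
u = 56 (u = -7*(-2)*4 = 14*4 = 56)
(-30*(5 - 3)²/3 + 4) + u = (-30*(5 - 3)²/3 + 4) + 56 = (-30*2²/3 + 4) + 56 = (-120/3 + 4) + 56 = (-30*4/3 + 4) + 56 = (-40 + 4) + 56 = -36 + 56 = 20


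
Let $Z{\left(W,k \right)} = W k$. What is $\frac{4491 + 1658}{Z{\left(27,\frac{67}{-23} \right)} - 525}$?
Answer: $- \frac{10879}{1068} \approx -10.186$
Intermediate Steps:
$\frac{4491 + 1658}{Z{\left(27,\frac{67}{-23} \right)} - 525} = \frac{4491 + 1658}{27 \frac{67}{-23} - 525} = \frac{6149}{27 \cdot 67 \left(- \frac{1}{23}\right) - 525} = \frac{6149}{27 \left(- \frac{67}{23}\right) - 525} = \frac{6149}{- \frac{1809}{23} - 525} = \frac{6149}{- \frac{13884}{23}} = 6149 \left(- \frac{23}{13884}\right) = - \frac{10879}{1068}$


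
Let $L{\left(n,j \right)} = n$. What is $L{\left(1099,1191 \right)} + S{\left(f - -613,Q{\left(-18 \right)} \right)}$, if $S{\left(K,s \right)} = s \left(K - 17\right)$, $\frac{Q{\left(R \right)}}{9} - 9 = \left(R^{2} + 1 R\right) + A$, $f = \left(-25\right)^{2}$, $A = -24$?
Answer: $3198898$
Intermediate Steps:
$f = 625$
$Q{\left(R \right)} = -135 + 9 R + 9 R^{2}$ ($Q{\left(R \right)} = 81 + 9 \left(\left(R^{2} + 1 R\right) - 24\right) = 81 + 9 \left(\left(R^{2} + R\right) - 24\right) = 81 + 9 \left(\left(R + R^{2}\right) - 24\right) = 81 + 9 \left(-24 + R + R^{2}\right) = 81 + \left(-216 + 9 R + 9 R^{2}\right) = -135 + 9 R + 9 R^{2}$)
$S{\left(K,s \right)} = s \left(-17 + K\right)$
$L{\left(1099,1191 \right)} + S{\left(f - -613,Q{\left(-18 \right)} \right)} = 1099 + \left(-135 + 9 \left(-18\right) + 9 \left(-18\right)^{2}\right) \left(-17 + \left(625 - -613\right)\right) = 1099 + \left(-135 - 162 + 9 \cdot 324\right) \left(-17 + \left(625 + 613\right)\right) = 1099 + \left(-135 - 162 + 2916\right) \left(-17 + 1238\right) = 1099 + 2619 \cdot 1221 = 1099 + 3197799 = 3198898$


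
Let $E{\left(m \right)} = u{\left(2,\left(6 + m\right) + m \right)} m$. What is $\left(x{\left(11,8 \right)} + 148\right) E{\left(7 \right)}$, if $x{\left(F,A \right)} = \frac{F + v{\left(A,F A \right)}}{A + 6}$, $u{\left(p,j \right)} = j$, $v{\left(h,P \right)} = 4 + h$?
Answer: $20950$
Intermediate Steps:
$E{\left(m \right)} = m \left(6 + 2 m\right)$ ($E{\left(m \right)} = \left(\left(6 + m\right) + m\right) m = \left(6 + 2 m\right) m = m \left(6 + 2 m\right)$)
$x{\left(F,A \right)} = \frac{4 + A + F}{6 + A}$ ($x{\left(F,A \right)} = \frac{F + \left(4 + A\right)}{A + 6} = \frac{4 + A + F}{6 + A}$)
$\left(x{\left(11,8 \right)} + 148\right) E{\left(7 \right)} = \left(\frac{4 + 8 + 11}{6 + 8} + 148\right) 2 \cdot 7 \left(3 + 7\right) = \left(\frac{1}{14} \cdot 23 + 148\right) 2 \cdot 7 \cdot 10 = \left(\frac{1}{14} \cdot 23 + 148\right) 140 = \left(\frac{23}{14} + 148\right) 140 = \frac{2095}{14} \cdot 140 = 20950$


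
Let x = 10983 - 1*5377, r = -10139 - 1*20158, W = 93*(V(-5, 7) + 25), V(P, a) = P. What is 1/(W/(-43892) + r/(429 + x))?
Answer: -66222055/335255256 ≈ -0.19753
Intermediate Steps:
W = 1860 (W = 93*(-5 + 25) = 93*20 = 1860)
r = -30297 (r = -10139 - 20158 = -30297)
x = 5606 (x = 10983 - 5377 = 5606)
1/(W/(-43892) + r/(429 + x)) = 1/(1860/(-43892) - 30297/(429 + 5606)) = 1/(1860*(-1/43892) - 30297/6035) = 1/(-465/10973 - 30297*1/6035) = 1/(-465/10973 - 30297/6035) = 1/(-335255256/66222055) = -66222055/335255256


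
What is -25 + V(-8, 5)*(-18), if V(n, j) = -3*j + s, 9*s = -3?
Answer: 251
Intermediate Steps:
s = -⅓ (s = (⅑)*(-3) = -⅓ ≈ -0.33333)
V(n, j) = -⅓ - 3*j (V(n, j) = -3*j - ⅓ = -⅓ - 3*j)
-25 + V(-8, 5)*(-18) = -25 + (-⅓ - 3*5)*(-18) = -25 + (-⅓ - 15)*(-18) = -25 - 46/3*(-18) = -25 + 276 = 251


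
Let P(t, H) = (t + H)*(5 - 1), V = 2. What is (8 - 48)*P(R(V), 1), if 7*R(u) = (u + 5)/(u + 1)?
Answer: -640/3 ≈ -213.33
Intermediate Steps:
R(u) = (5 + u)/(7*(1 + u)) (R(u) = ((u + 5)/(u + 1))/7 = ((5 + u)/(1 + u))/7 = (5 + u)/(7*(1 + u)))
P(t, H) = 4*H + 4*t (P(t, H) = (H + t)*4 = 4*H + 4*t)
(8 - 48)*P(R(V), 1) = (8 - 48)*(4*1 + 4*((5 + 2)/(7*(1 + 2)))) = -40*(4 + 4*((1/7)*7/3)) = -40*(4 + 4*((1/7)*(1/3)*7)) = -40*(4 + 4*(1/3)) = -40*(4 + 4/3) = -40*16/3 = -640/3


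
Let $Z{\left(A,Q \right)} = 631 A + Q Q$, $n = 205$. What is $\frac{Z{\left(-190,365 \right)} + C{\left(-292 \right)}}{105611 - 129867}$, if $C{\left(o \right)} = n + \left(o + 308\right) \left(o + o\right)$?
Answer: $- \frac{1049}{6064} \approx -0.17299$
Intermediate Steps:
$Z{\left(A,Q \right)} = Q^{2} + 631 A$ ($Z{\left(A,Q \right)} = 631 A + Q^{2} = Q^{2} + 631 A$)
$C{\left(o \right)} = 205 + 2 o \left(308 + o\right)$ ($C{\left(o \right)} = 205 + \left(o + 308\right) \left(o + o\right) = 205 + \left(308 + o\right) 2 o = 205 + 2 o \left(308 + o\right)$)
$\frac{Z{\left(-190,365 \right)} + C{\left(-292 \right)}}{105611 - 129867} = \frac{\left(365^{2} + 631 \left(-190\right)\right) + \left(205 + 2 \left(-292\right)^{2} + 616 \left(-292\right)\right)}{105611 - 129867} = \frac{\left(133225 - 119890\right) + \left(205 + 2 \cdot 85264 - 179872\right)}{-24256} = \left(13335 + \left(205 + 170528 - 179872\right)\right) \left(- \frac{1}{24256}\right) = \left(13335 - 9139\right) \left(- \frac{1}{24256}\right) = 4196 \left(- \frac{1}{24256}\right) = - \frac{1049}{6064}$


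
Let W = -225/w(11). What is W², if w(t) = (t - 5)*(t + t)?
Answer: 5625/1936 ≈ 2.9055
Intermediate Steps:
w(t) = 2*t*(-5 + t) (w(t) = (-5 + t)*(2*t) = 2*t*(-5 + t))
W = -75/44 (W = -225*1/(22*(-5 + 11)) = -225/(2*11*6) = -225/132 = -225*1/132 = -75/44 ≈ -1.7045)
W² = (-75/44)² = 5625/1936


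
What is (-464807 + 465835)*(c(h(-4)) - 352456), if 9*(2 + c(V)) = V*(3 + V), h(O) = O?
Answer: -3260937304/9 ≈ -3.6233e+8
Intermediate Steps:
c(V) = -2 + V*(3 + V)/9 (c(V) = -2 + (V*(3 + V))/9 = -2 + V*(3 + V)/9)
(-464807 + 465835)*(c(h(-4)) - 352456) = (-464807 + 465835)*((-2 + (1/3)*(-4) + (1/9)*(-4)**2) - 352456) = 1028*((-2 - 4/3 + (1/9)*16) - 352456) = 1028*((-2 - 4/3 + 16/9) - 352456) = 1028*(-14/9 - 352456) = 1028*(-3172118/9) = -3260937304/9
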